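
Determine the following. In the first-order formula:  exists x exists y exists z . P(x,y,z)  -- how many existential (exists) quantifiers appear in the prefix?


Quantifier prefix: exists x exists y exists z
Mark each quantifier type:
  E E E
Universal count = 0, Existential count = 3
Asked for existential (exists) quantifiers: 3

3


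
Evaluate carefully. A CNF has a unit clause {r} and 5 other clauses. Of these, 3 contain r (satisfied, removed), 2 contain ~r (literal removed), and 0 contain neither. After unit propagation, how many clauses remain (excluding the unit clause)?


Satisfied (removed): 3
Shortened (remain): 2
Unchanged (remain): 0
Remaining = 2 + 0 = 2

2


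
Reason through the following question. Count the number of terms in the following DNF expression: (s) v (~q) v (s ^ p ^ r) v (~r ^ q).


A DNF formula is a disjunction of terms (conjunctions).
Terms are separated by v.
Counting the disjuncts: 4 terms.

4


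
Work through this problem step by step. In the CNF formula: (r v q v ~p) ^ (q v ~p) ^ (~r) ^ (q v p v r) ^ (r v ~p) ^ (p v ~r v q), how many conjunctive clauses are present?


A CNF formula is a conjunction of clauses.
Clauses are separated by ^.
Counting the conjuncts: 6 clauses.

6


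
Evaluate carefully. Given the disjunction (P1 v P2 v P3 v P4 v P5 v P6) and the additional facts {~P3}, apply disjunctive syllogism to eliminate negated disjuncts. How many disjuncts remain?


Original disjuncts (6): P1, P2, P3, P4, P5, P6
Negated (eliminate): ~P3
Remaining disjuncts: P1, P2, P4, P5, P6
Count = 6 - 1 = 5

5


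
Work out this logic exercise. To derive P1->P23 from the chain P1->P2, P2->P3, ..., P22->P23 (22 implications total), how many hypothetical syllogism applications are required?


With 22 implications in a chain connecting 23 propositions:
P1->P2, P2->P3, ..., P22->P23
Steps needed = (number of implications) - 1 = 22 - 1 = 21

21


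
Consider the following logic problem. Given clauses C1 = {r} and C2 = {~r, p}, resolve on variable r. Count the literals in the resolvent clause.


Remove r from C1 and ~r from C2.
C1 remainder: {}
C2 remainder: {p}
Union (resolvent): {p}
Resolvent has 1 literal(s).

1


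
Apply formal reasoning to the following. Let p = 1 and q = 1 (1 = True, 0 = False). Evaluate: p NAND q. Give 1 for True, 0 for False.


p = 1, q = 1
Operation: p NAND q
Evaluate: 1 NAND 1 = 0

0


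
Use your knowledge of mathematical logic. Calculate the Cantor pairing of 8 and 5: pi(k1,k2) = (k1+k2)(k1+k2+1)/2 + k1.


k1 + k2 = 13
(k1+k2)(k1+k2+1)/2 = 13 * 14 / 2 = 91
pi = 91 + 8 = 99

99


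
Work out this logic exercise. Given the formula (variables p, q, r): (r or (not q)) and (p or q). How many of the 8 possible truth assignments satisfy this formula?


Evaluate all 8 assignments for p, q, r:
p=0, q=0, r=0: 0
p=0, q=0, r=1: 0
p=0, q=1, r=0: 0
p=0, q=1, r=1: 1
p=1, q=0, r=0: 1
p=1, q=0, r=1: 1
p=1, q=1, r=0: 0
p=1, q=1, r=1: 1
Satisfying count = 4

4


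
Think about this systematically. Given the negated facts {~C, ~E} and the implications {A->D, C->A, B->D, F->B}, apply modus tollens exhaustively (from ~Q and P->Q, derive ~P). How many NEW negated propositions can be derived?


Initial negated facts: {~C, ~E}
Apply modus tollens to closure:
  (no implication fires)
Final negated: {~C, ~E}
New negations: {(none)}
Count = 0

0


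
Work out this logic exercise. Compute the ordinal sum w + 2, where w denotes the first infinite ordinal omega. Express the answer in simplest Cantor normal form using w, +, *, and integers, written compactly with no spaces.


Compute w + 2.
Ordinal + is associative but NOT commutative; for finite n>0, n + w = w but w + n stays w+n.
w + 2 is already in normal form (a successor ordinal beyond w).
Result = w+2

w+2


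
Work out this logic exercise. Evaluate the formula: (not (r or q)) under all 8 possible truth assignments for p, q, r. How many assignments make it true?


Check all 8 assignments:
p=0, q=0, r=0: 1
p=0, q=0, r=1: 0
p=0, q=1, r=0: 0
p=0, q=1, r=1: 0
p=1, q=0, r=0: 1
p=1, q=0, r=1: 0
p=1, q=1, r=0: 0
p=1, q=1, r=1: 0
Count of True = 2

2


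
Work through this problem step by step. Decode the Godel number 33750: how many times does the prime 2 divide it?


Factorize 33750 by dividing by 2 repeatedly.
Division steps: 2 divides 33750 exactly 1 time(s).
Exponent of 2 = 1

1


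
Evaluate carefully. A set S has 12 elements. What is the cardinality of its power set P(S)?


The power set of a set with n elements has 2^n elements.
|P(S)| = 2^12 = 4096

4096


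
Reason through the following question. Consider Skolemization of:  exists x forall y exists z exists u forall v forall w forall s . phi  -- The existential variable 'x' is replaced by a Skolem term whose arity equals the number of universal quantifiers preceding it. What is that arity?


Quantifier prefix: exists x forall y exists z exists u forall v forall w forall s
'x' is existentially quantified at position 1.
No universal quantifiers precede it.
Skolem function arity = 0 (a Skolem constant)

0


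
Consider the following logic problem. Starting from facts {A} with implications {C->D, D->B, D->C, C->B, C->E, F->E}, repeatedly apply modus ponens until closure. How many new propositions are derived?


Initial facts: {A}
Apply modus ponens to closure:
  (no implication fires)
Final known: {A}
New propositions: {(none)}
Count = 0

0


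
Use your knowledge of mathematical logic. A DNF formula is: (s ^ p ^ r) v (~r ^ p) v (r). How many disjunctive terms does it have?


A DNF formula is a disjunction of terms (conjunctions).
Terms are separated by v.
Counting the disjuncts: 3 terms.

3


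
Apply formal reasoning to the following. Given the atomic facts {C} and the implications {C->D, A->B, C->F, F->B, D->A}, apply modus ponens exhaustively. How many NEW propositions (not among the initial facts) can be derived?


Initial facts: {C}
Apply modus ponens to closure:
  C and C->D  =>  D
  C and C->F  =>  F
  F and F->B  =>  B
  D and D->A  =>  A
Final known: {A, B, C, D, F}
New propositions: {A, B, D, F}
Count = 4

4


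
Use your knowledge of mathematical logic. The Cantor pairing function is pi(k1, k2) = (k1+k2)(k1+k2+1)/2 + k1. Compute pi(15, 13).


k1 + k2 = 28
(k1+k2)(k1+k2+1)/2 = 28 * 29 / 2 = 406
pi = 406 + 15 = 421

421


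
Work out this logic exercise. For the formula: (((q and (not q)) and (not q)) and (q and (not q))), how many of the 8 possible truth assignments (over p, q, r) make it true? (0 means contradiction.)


Check all 8 assignments:
p=0, q=0, r=0: 0
p=0, q=0, r=1: 0
p=0, q=1, r=0: 0
p=0, q=1, r=1: 0
p=1, q=0, r=0: 0
p=1, q=0, r=1: 0
p=1, q=1, r=0: 0
p=1, q=1, r=1: 0
Count of True = 0

0


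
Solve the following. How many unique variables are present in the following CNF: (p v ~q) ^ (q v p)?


Identify each variable that appears in the formula.
Variables found: p, q
Count = 2

2


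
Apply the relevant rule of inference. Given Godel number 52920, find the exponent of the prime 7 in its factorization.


Factorize 52920 by dividing by 7 repeatedly.
Division steps: 7 divides 52920 exactly 2 time(s).
Exponent of 7 = 2

2


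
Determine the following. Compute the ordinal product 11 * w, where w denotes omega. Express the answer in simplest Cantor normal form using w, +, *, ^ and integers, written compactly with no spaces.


Compute 11 * w.
Ordinal * is associative and left-distributive over +, but NOT commutative; for finite n>1, n*w = w but w*n stays w*n.
For finite n>0, n * w = sup{n*k : k<w} = w. So 11 * w = w.
Result = w

w


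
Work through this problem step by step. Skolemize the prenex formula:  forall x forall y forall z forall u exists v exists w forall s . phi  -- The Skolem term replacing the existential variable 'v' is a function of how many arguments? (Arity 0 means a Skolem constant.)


Quantifier prefix: forall x forall y forall z forall u exists v exists w forall s
'v' is existentially quantified at position 5.
Universal variables preceding it: x, y, z, u
Skolem function arity = 4

4


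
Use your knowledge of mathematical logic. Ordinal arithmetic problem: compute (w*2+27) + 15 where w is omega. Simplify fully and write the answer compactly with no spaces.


Compute (w*2+27) + 15.
Ordinal + is associative but NOT commutative; for finite n>0, n + w = w but w + n stays w+n.
By associativity: (w*2+27) + 15 = w*2 + (27+15) = w*2+42.
Result = w*2+42

w*2+42


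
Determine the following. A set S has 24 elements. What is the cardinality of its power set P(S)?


The power set of a set with n elements has 2^n elements.
|P(S)| = 2^24 = 16777216

16777216


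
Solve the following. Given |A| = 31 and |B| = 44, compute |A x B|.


The Cartesian product A x B contains all ordered pairs (a, b).
|A x B| = |A| * |B| = 31 * 44 = 1364

1364


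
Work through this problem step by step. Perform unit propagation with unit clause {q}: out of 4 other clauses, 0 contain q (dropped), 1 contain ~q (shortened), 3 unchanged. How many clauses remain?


Satisfied (removed): 0
Shortened (remain): 1
Unchanged (remain): 3
Remaining = 1 + 3 = 4

4


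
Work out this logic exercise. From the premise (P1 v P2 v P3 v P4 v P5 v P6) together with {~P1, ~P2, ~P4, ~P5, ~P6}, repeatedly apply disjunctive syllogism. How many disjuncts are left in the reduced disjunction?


Original disjuncts (6): P1, P2, P3, P4, P5, P6
Negated (eliminate): ~P1, ~P2, ~P4, ~P5, ~P6
Remaining disjuncts: P3
Count = 6 - 5 = 1

1


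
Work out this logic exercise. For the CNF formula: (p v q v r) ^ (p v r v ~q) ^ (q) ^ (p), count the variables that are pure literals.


Check each variable for pure literal status:
p: pure positive
q: mixed (not pure)
r: pure positive
Pure literal count = 2

2


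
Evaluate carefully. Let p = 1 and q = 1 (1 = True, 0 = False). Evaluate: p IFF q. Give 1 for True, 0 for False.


p = 1, q = 1
Operation: p IFF q
Evaluate: 1 IFF 1 = 1

1


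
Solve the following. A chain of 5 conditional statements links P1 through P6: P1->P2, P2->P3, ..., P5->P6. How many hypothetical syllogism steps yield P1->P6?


With 5 implications in a chain connecting 6 propositions:
P1->P2, P2->P3, ..., P5->P6
Steps needed = (number of implications) - 1 = 5 - 1 = 4

4


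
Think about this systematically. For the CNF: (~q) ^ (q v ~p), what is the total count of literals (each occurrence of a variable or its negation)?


Counting literals in each clause:
Clause 1: 1 literal(s)
Clause 2: 2 literal(s)
Total = 3

3


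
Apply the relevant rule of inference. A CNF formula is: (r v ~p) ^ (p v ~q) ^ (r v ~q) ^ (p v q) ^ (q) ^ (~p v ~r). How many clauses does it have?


A CNF formula is a conjunction of clauses.
Clauses are separated by ^.
Counting the conjuncts: 6 clauses.

6


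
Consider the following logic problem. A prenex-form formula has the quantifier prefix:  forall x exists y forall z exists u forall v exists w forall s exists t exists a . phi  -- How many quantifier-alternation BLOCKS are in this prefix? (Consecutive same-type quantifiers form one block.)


Quantifier-type sequence: A E A E A E A E E  (A=forall, E=exists)
Group into maximal same-type runs:
  Ax1 | Ex1 | Ax1 | Ex1 | Ax1 | Ex1 | Ax1 | Ex2
Number of blocks = 8

8


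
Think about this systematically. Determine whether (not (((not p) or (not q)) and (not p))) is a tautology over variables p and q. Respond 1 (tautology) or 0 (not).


Check all 4 assignments:
p=0, q=0: 0
p=0, q=1: 0
p=1, q=0: 1
p=1, q=1: 1
Satisfying count = 2/4.
Tautology iff count = 4: no.

0


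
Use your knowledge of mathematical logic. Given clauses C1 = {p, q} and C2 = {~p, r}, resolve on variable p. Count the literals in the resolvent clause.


Remove p from C1 and ~p from C2.
C1 remainder: {q}
C2 remainder: {r}
Union (resolvent): {q, r}
Resolvent has 2 literal(s).

2


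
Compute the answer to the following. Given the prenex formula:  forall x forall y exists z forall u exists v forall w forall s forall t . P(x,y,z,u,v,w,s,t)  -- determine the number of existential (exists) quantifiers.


Quantifier prefix: forall x forall y exists z forall u exists v forall w forall s forall t
Mark each quantifier type:
  U U E U E U U U
Universal count = 6, Existential count = 2
Asked for existential (exists) quantifiers: 2

2


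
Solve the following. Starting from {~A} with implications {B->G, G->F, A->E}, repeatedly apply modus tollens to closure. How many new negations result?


Initial negated facts: {~A}
Apply modus tollens to closure:
  (no implication fires)
Final negated: {~A}
New negations: {(none)}
Count = 0

0


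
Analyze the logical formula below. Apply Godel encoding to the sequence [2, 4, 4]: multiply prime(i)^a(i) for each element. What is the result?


Encode each element as an exponent of the corresponding prime:
  2^2 = 4
  3^4 = 81
  5^4 = 625
Product = 4 * 81 * 625 = 202500

202500


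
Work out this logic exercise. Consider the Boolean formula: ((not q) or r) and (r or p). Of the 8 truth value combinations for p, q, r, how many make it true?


Evaluate all 8 assignments for p, q, r:
p=0, q=0, r=0: 0
p=0, q=0, r=1: 1
p=0, q=1, r=0: 0
p=0, q=1, r=1: 1
p=1, q=0, r=0: 1
p=1, q=0, r=1: 1
p=1, q=1, r=0: 0
p=1, q=1, r=1: 1
Satisfying count = 5

5


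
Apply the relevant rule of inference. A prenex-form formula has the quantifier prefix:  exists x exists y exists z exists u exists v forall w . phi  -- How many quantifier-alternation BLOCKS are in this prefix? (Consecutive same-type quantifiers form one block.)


Quantifier-type sequence: E E E E E A  (A=forall, E=exists)
Group into maximal same-type runs:
  Ex5 | Ax1
Number of blocks = 2

2


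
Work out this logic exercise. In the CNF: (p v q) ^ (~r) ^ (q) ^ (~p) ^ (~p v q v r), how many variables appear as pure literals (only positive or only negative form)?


Check each variable for pure literal status:
p: mixed (not pure)
q: pure positive
r: mixed (not pure)
Pure literal count = 1

1


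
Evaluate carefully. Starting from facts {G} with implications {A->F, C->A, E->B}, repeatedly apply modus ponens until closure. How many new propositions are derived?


Initial facts: {G}
Apply modus ponens to closure:
  (no implication fires)
Final known: {G}
New propositions: {(none)}
Count = 0

0


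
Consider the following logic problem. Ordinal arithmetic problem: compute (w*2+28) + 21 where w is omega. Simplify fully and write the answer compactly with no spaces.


Compute (w*2+28) + 21.
Ordinal + is associative but NOT commutative; for finite n>0, n + w = w but w + n stays w+n.
By associativity: (w*2+28) + 21 = w*2 + (28+21) = w*2+49.
Result = w*2+49

w*2+49


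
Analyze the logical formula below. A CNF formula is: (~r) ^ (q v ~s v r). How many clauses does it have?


A CNF formula is a conjunction of clauses.
Clauses are separated by ^.
Counting the conjuncts: 2 clauses.

2


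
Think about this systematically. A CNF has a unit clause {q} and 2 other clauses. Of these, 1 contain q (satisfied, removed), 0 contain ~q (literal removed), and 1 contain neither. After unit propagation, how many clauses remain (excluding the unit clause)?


Satisfied (removed): 1
Shortened (remain): 0
Unchanged (remain): 1
Remaining = 0 + 1 = 1

1


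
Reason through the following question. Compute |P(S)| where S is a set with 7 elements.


The power set of a set with n elements has 2^n elements.
|P(S)| = 2^7 = 128

128


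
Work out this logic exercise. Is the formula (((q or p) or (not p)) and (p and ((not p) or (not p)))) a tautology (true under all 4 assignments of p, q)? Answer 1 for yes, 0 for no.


Check all 4 assignments:
p=0, q=0: 0
p=0, q=1: 0
p=1, q=0: 0
p=1, q=1: 0
Satisfying count = 0/4.
Tautology iff count = 4: no.

0


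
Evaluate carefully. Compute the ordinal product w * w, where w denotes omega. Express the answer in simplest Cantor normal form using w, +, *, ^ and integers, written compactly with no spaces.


Compute w * w.
Ordinal * is associative and left-distributive over +, but NOT commutative; for finite n>1, n*w = w but w*n stays w*n.
w * w = w^2 by definition.
Result = w^2

w^2


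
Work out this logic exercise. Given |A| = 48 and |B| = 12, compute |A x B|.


The Cartesian product A x B contains all ordered pairs (a, b).
|A x B| = |A| * |B| = 48 * 12 = 576

576


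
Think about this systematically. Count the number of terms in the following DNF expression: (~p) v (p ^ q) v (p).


A DNF formula is a disjunction of terms (conjunctions).
Terms are separated by v.
Counting the disjuncts: 3 terms.

3


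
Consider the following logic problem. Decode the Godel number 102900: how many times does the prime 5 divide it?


Factorize 102900 by dividing by 5 repeatedly.
Division steps: 5 divides 102900 exactly 2 time(s).
Exponent of 5 = 2

2


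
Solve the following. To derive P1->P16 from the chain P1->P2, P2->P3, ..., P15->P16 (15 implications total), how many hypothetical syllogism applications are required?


With 15 implications in a chain connecting 16 propositions:
P1->P2, P2->P3, ..., P15->P16
Steps needed = (number of implications) - 1 = 15 - 1 = 14

14


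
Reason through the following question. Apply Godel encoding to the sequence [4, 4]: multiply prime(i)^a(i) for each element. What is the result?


Encode each element as an exponent of the corresponding prime:
  2^4 = 16
  3^4 = 81
Product = 16 * 81 = 1296

1296


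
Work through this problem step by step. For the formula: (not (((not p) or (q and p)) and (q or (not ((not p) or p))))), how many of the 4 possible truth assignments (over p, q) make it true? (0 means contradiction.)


Check all 4 assignments:
p=0, q=0: 1
p=0, q=1: 0
p=1, q=0: 1
p=1, q=1: 0
Count of True = 2

2


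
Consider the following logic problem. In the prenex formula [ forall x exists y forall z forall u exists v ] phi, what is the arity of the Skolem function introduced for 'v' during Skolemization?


Quantifier prefix: forall x exists y forall z forall u exists v
'v' is existentially quantified at position 5.
Universal variables preceding it: x, z, u
Skolem function arity = 3

3


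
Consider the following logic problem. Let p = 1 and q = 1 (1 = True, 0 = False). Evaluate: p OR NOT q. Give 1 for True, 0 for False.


p = 1, q = 1
Operation: p OR NOT q
Evaluate: 1 OR NOT 1 = 1

1


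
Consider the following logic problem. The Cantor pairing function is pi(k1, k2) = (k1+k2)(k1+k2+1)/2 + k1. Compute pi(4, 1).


k1 + k2 = 5
(k1+k2)(k1+k2+1)/2 = 5 * 6 / 2 = 15
pi = 15 + 4 = 19

19


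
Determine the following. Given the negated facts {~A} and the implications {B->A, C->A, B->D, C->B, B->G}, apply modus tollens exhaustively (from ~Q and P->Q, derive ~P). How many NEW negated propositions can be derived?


Initial negated facts: {~A}
Apply modus tollens to closure:
  ~A and B->A  =>  ~B
  ~A and C->A  =>  ~C
Final negated: {~A, ~B, ~C}
New negations: {~B, ~C}
Count = 2

2


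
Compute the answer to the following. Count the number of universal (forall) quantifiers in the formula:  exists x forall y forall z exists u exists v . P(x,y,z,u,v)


Quantifier prefix: exists x forall y forall z exists u exists v
Mark each quantifier type:
  E U U E E
Universal count = 2, Existential count = 3
Asked for universal (forall) quantifiers: 2

2


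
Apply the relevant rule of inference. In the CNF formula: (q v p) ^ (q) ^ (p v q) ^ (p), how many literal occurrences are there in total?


Counting literals in each clause:
Clause 1: 2 literal(s)
Clause 2: 1 literal(s)
Clause 3: 2 literal(s)
Clause 4: 1 literal(s)
Total = 6

6


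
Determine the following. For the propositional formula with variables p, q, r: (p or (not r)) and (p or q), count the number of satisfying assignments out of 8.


Evaluate all 8 assignments for p, q, r:
p=0, q=0, r=0: 0
p=0, q=0, r=1: 0
p=0, q=1, r=0: 1
p=0, q=1, r=1: 0
p=1, q=0, r=0: 1
p=1, q=0, r=1: 1
p=1, q=1, r=0: 1
p=1, q=1, r=1: 1
Satisfying count = 5

5


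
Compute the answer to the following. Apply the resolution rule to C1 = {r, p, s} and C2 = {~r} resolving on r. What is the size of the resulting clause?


Remove r from C1 and ~r from C2.
C1 remainder: {p, s}
C2 remainder: {}
Union (resolvent): {p, s}
Resolvent has 2 literal(s).

2


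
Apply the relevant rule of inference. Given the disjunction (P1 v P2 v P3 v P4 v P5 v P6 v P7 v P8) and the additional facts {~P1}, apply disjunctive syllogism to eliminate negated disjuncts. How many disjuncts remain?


Original disjuncts (8): P1, P2, P3, P4, P5, P6, P7, P8
Negated (eliminate): ~P1
Remaining disjuncts: P2, P3, P4, P5, P6, P7, P8
Count = 8 - 1 = 7

7


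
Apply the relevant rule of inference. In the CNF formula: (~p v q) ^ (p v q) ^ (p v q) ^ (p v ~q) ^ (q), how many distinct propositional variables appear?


Identify each variable that appears in the formula.
Variables found: p, q
Count = 2

2


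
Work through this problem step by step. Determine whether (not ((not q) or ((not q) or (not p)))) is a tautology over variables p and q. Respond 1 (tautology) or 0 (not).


Check all 4 assignments:
p=0, q=0: 0
p=0, q=1: 0
p=1, q=0: 0
p=1, q=1: 1
Satisfying count = 1/4.
Tautology iff count = 4: no.

0


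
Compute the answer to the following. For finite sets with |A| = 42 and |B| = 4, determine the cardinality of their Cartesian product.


The Cartesian product A x B contains all ordered pairs (a, b).
|A x B| = |A| * |B| = 42 * 4 = 168

168


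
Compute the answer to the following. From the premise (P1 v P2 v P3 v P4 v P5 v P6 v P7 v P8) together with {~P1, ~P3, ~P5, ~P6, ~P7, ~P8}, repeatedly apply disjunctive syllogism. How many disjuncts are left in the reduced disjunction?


Original disjuncts (8): P1, P2, P3, P4, P5, P6, P7, P8
Negated (eliminate): ~P1, ~P3, ~P5, ~P6, ~P7, ~P8
Remaining disjuncts: P2, P4
Count = 8 - 6 = 2

2


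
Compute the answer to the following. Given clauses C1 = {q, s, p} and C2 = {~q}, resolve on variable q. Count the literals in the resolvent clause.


Remove q from C1 and ~q from C2.
C1 remainder: {s, p}
C2 remainder: {}
Union (resolvent): {p, s}
Resolvent has 2 literal(s).

2


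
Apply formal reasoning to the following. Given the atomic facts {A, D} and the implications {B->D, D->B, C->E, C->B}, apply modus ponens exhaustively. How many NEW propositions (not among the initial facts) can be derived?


Initial facts: {A, D}
Apply modus ponens to closure:
  D and D->B  =>  B
Final known: {A, B, D}
New propositions: {B}
Count = 1

1


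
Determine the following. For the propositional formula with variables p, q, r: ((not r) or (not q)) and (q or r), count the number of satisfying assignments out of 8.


Evaluate all 8 assignments for p, q, r:
p=0, q=0, r=0: 0
p=0, q=0, r=1: 1
p=0, q=1, r=0: 1
p=0, q=1, r=1: 0
p=1, q=0, r=0: 0
p=1, q=0, r=1: 1
p=1, q=1, r=0: 1
p=1, q=1, r=1: 0
Satisfying count = 4

4


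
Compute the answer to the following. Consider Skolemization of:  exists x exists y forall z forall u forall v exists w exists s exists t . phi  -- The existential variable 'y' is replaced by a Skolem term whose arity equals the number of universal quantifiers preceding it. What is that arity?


Quantifier prefix: exists x exists y forall z forall u forall v exists w exists s exists t
'y' is existentially quantified at position 2.
No universal quantifiers precede it.
Skolem function arity = 0 (a Skolem constant)

0


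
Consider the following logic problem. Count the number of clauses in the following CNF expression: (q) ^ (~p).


A CNF formula is a conjunction of clauses.
Clauses are separated by ^.
Counting the conjuncts: 2 clauses.

2


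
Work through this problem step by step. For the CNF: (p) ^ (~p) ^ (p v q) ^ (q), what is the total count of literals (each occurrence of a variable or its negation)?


Counting literals in each clause:
Clause 1: 1 literal(s)
Clause 2: 1 literal(s)
Clause 3: 2 literal(s)
Clause 4: 1 literal(s)
Total = 5

5


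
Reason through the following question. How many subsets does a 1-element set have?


The power set of a set with n elements has 2^n elements.
|P(S)| = 2^1 = 2

2


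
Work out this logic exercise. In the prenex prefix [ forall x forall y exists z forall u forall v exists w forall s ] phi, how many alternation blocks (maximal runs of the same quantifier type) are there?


Quantifier-type sequence: A A E A A E A  (A=forall, E=exists)
Group into maximal same-type runs:
  Ax2 | Ex1 | Ax2 | Ex1 | Ax1
Number of blocks = 5

5


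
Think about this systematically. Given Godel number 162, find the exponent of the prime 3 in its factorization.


Factorize 162 by dividing by 3 repeatedly.
Division steps: 3 divides 162 exactly 4 time(s).
Exponent of 3 = 4

4


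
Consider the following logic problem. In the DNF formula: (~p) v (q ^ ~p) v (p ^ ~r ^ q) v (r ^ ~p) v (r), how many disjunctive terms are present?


A DNF formula is a disjunction of terms (conjunctions).
Terms are separated by v.
Counting the disjuncts: 5 terms.

5


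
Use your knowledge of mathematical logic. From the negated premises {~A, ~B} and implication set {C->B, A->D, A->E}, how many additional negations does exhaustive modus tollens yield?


Initial negated facts: {~A, ~B}
Apply modus tollens to closure:
  ~B and C->B  =>  ~C
Final negated: {~A, ~B, ~C}
New negations: {~C}
Count = 1

1


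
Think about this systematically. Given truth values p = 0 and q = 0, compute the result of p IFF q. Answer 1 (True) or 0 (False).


p = 0, q = 0
Operation: p IFF q
Evaluate: 0 IFF 0 = 1

1


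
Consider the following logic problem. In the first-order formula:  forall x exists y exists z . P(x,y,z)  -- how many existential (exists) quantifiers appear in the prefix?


Quantifier prefix: forall x exists y exists z
Mark each quantifier type:
  U E E
Universal count = 1, Existential count = 2
Asked for existential (exists) quantifiers: 2

2


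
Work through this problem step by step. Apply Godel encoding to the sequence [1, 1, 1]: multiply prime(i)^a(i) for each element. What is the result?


Encode each element as an exponent of the corresponding prime:
  2^1 = 2
  3^1 = 3
  5^1 = 5
Product = 2 * 3 * 5 = 30

30


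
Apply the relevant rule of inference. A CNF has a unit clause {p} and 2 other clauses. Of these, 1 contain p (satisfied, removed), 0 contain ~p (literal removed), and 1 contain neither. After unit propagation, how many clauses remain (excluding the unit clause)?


Satisfied (removed): 1
Shortened (remain): 0
Unchanged (remain): 1
Remaining = 0 + 1 = 1

1


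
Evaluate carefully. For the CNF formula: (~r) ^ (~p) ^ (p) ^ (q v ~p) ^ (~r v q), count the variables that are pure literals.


Check each variable for pure literal status:
p: mixed (not pure)
q: pure positive
r: pure negative
Pure literal count = 2

2


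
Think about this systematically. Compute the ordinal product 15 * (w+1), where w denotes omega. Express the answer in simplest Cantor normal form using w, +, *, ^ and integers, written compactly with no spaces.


Compute 15 * (w+1).
Ordinal * is associative and left-distributive over +, but NOT commutative; for finite n>1, n*w = w but w*n stays w*n.
By left-distributivity: 15 * (w+1) = 15*w + 15*1 = w + 15 = w+15.
Result = w+15

w+15


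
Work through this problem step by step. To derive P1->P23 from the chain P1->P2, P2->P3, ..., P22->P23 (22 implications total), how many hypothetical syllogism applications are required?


With 22 implications in a chain connecting 23 propositions:
P1->P2, P2->P3, ..., P22->P23
Steps needed = (number of implications) - 1 = 22 - 1 = 21

21


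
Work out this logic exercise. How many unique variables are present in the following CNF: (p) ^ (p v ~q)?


Identify each variable that appears in the formula.
Variables found: p, q
Count = 2

2


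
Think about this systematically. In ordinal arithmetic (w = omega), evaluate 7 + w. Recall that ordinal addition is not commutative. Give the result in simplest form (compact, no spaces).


Compute 7 + w.
Ordinal + is associative but NOT commutative; for finite n>0, n + w = w but w + n stays w+n.
Any finite left addend is absorbed by w on the right: 7 + w = w.
Result = w

w


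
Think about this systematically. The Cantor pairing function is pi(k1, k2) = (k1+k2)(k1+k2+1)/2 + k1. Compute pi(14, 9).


k1 + k2 = 23
(k1+k2)(k1+k2+1)/2 = 23 * 24 / 2 = 276
pi = 276 + 14 = 290

290


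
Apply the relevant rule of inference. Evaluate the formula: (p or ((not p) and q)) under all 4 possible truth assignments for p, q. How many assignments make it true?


Check all 4 assignments:
p=0, q=0: 0
p=0, q=1: 1
p=1, q=0: 1
p=1, q=1: 1
Count of True = 3

3


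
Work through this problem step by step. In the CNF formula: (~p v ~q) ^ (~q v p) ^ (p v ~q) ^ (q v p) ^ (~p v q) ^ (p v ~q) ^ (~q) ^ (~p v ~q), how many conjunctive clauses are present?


A CNF formula is a conjunction of clauses.
Clauses are separated by ^.
Counting the conjuncts: 8 clauses.

8


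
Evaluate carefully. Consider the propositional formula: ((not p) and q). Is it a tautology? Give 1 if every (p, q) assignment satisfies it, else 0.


Check all 4 assignments:
p=0, q=0: 0
p=0, q=1: 1
p=1, q=0: 0
p=1, q=1: 0
Satisfying count = 1/4.
Tautology iff count = 4: no.

0


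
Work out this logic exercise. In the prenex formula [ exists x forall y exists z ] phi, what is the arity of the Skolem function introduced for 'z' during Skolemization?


Quantifier prefix: exists x forall y exists z
'z' is existentially quantified at position 3.
Universal variables preceding it: y
Skolem function arity = 1

1


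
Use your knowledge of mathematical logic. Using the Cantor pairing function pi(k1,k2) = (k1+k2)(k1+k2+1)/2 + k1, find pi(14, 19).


k1 + k2 = 33
(k1+k2)(k1+k2+1)/2 = 33 * 34 / 2 = 561
pi = 561 + 14 = 575

575


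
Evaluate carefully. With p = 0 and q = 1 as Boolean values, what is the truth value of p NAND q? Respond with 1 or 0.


p = 0, q = 1
Operation: p NAND q
Evaluate: 0 NAND 1 = 1

1


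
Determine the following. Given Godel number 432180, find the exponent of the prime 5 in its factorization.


Factorize 432180 by dividing by 5 repeatedly.
Division steps: 5 divides 432180 exactly 1 time(s).
Exponent of 5 = 1

1


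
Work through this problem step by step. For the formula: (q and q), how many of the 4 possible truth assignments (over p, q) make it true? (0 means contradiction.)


Check all 4 assignments:
p=0, q=0: 0
p=0, q=1: 1
p=1, q=0: 0
p=1, q=1: 1
Count of True = 2

2


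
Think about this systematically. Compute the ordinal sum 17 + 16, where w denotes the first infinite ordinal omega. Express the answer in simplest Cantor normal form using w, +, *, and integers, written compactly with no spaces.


Compute 17 + 16.
Ordinal + is associative but NOT commutative; for finite n>0, n + w = w but w + n stays w+n.
Both operands finite; ordinal + agrees with natural +: 17 + 16 = 33.
Result = 33

33


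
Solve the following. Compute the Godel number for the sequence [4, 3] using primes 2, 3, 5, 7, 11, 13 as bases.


Encode each element as an exponent of the corresponding prime:
  2^4 = 16
  3^3 = 27
Product = 16 * 27 = 432

432


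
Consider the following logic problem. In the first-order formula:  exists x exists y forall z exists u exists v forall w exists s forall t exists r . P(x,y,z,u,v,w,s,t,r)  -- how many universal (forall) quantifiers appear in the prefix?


Quantifier prefix: exists x exists y forall z exists u exists v forall w exists s forall t exists r
Mark each quantifier type:
  E E U E E U E U E
Universal count = 3, Existential count = 6
Asked for universal (forall) quantifiers: 3

3


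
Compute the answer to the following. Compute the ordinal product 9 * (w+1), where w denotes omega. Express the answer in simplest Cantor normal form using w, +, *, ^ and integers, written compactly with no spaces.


Compute 9 * (w+1).
Ordinal * is associative and left-distributive over +, but NOT commutative; for finite n>1, n*w = w but w*n stays w*n.
By left-distributivity: 9 * (w+1) = 9*w + 9*1 = w + 9 = w+9.
Result = w+9

w+9


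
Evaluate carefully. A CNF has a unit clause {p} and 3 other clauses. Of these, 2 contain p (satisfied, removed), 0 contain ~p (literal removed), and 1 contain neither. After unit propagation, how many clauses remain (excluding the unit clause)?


Satisfied (removed): 2
Shortened (remain): 0
Unchanged (remain): 1
Remaining = 0 + 1 = 1

1


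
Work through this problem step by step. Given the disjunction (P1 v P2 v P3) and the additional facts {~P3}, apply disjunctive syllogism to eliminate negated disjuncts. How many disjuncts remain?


Original disjuncts (3): P1, P2, P3
Negated (eliminate): ~P3
Remaining disjuncts: P1, P2
Count = 3 - 1 = 2

2


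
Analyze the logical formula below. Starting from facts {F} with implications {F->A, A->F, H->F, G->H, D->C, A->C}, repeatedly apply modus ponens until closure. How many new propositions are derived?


Initial facts: {F}
Apply modus ponens to closure:
  F and F->A  =>  A
  A and A->C  =>  C
Final known: {A, C, F}
New propositions: {A, C}
Count = 2

2


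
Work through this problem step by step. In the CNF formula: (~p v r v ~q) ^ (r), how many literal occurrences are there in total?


Counting literals in each clause:
Clause 1: 3 literal(s)
Clause 2: 1 literal(s)
Total = 4

4


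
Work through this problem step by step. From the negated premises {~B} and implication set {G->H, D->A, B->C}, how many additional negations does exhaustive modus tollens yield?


Initial negated facts: {~B}
Apply modus tollens to closure:
  (no implication fires)
Final negated: {~B}
New negations: {(none)}
Count = 0

0


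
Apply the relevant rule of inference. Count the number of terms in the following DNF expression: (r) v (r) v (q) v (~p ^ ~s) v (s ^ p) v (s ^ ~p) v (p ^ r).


A DNF formula is a disjunction of terms (conjunctions).
Terms are separated by v.
Counting the disjuncts: 7 terms.

7


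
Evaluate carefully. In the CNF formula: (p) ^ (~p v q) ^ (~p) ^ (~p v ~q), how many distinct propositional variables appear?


Identify each variable that appears in the formula.
Variables found: p, q
Count = 2

2


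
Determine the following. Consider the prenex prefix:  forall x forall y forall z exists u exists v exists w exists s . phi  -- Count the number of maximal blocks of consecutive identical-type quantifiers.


Quantifier-type sequence: A A A E E E E  (A=forall, E=exists)
Group into maximal same-type runs:
  Ax3 | Ex4
Number of blocks = 2

2


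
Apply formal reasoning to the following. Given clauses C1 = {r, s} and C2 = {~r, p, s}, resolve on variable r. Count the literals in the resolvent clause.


Remove r from C1 and ~r from C2.
C1 remainder: {s}
C2 remainder: {p, s}
Union (resolvent): {p, s}
Resolvent has 2 literal(s).

2


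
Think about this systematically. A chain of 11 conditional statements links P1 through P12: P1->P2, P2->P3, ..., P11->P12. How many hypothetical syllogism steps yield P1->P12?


With 11 implications in a chain connecting 12 propositions:
P1->P2, P2->P3, ..., P11->P12
Steps needed = (number of implications) - 1 = 11 - 1 = 10

10


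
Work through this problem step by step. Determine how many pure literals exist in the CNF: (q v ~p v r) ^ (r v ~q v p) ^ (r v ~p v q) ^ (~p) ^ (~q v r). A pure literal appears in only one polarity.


Check each variable for pure literal status:
p: mixed (not pure)
q: mixed (not pure)
r: pure positive
Pure literal count = 1

1


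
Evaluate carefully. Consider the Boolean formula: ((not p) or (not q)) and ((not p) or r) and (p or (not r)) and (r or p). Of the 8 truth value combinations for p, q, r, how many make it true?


Evaluate all 8 assignments for p, q, r:
p=0, q=0, r=0: 0
p=0, q=0, r=1: 0
p=0, q=1, r=0: 0
p=0, q=1, r=1: 0
p=1, q=0, r=0: 0
p=1, q=0, r=1: 1
p=1, q=1, r=0: 0
p=1, q=1, r=1: 0
Satisfying count = 1

1


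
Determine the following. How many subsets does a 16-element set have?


The power set of a set with n elements has 2^n elements.
|P(S)| = 2^16 = 65536

65536


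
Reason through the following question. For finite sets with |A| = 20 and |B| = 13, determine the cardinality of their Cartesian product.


The Cartesian product A x B contains all ordered pairs (a, b).
|A x B| = |A| * |B| = 20 * 13 = 260

260


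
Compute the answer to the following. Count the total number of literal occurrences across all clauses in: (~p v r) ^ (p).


Counting literals in each clause:
Clause 1: 2 literal(s)
Clause 2: 1 literal(s)
Total = 3

3


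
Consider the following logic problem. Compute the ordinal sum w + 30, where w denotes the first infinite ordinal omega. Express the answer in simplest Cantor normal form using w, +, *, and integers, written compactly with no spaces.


Compute w + 30.
Ordinal + is associative but NOT commutative; for finite n>0, n + w = w but w + n stays w+n.
w + 30 is already in normal form (a successor ordinal beyond w).
Result = w+30

w+30


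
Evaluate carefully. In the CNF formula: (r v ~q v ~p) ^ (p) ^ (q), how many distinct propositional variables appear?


Identify each variable that appears in the formula.
Variables found: p, q, r
Count = 3

3


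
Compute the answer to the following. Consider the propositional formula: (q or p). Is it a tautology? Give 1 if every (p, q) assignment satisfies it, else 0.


Check all 4 assignments:
p=0, q=0: 0
p=0, q=1: 1
p=1, q=0: 1
p=1, q=1: 1
Satisfying count = 3/4.
Tautology iff count = 4: no.

0


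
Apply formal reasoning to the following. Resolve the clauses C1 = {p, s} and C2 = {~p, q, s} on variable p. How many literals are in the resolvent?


Remove p from C1 and ~p from C2.
C1 remainder: {s}
C2 remainder: {q, s}
Union (resolvent): {q, s}
Resolvent has 2 literal(s).

2


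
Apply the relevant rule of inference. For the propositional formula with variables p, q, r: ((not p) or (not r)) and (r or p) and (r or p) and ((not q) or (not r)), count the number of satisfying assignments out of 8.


Evaluate all 8 assignments for p, q, r:
p=0, q=0, r=0: 0
p=0, q=0, r=1: 1
p=0, q=1, r=0: 0
p=0, q=1, r=1: 0
p=1, q=0, r=0: 1
p=1, q=0, r=1: 0
p=1, q=1, r=0: 1
p=1, q=1, r=1: 0
Satisfying count = 3

3


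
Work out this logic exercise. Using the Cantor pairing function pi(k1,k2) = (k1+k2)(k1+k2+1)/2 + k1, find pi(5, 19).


k1 + k2 = 24
(k1+k2)(k1+k2+1)/2 = 24 * 25 / 2 = 300
pi = 300 + 5 = 305

305


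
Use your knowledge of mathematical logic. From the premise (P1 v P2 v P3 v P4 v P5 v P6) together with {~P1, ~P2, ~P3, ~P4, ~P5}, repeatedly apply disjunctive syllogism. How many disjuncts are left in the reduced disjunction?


Original disjuncts (6): P1, P2, P3, P4, P5, P6
Negated (eliminate): ~P1, ~P2, ~P3, ~P4, ~P5
Remaining disjuncts: P6
Count = 6 - 5 = 1

1


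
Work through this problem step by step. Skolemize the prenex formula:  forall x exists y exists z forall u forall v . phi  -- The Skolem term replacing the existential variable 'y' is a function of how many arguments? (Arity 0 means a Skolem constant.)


Quantifier prefix: forall x exists y exists z forall u forall v
'y' is existentially quantified at position 2.
Universal variables preceding it: x
Skolem function arity = 1

1


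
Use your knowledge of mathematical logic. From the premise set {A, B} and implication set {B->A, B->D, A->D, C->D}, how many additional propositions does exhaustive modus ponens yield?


Initial facts: {A, B}
Apply modus ponens to closure:
  B and B->D  =>  D
Final known: {A, B, D}
New propositions: {D}
Count = 1

1


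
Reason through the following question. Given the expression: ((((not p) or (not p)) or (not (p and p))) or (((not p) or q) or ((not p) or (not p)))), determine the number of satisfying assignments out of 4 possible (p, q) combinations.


Check all 4 assignments:
p=0, q=0: 1
p=0, q=1: 1
p=1, q=0: 0
p=1, q=1: 1
Count of True = 3

3
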